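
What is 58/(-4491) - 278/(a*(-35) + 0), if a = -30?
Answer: -218233/785925 ≈ -0.27768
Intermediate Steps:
58/(-4491) - 278/(a*(-35) + 0) = 58/(-4491) - 278/(-30*(-35) + 0) = 58*(-1/4491) - 278/(1050 + 0) = -58/4491 - 278/1050 = -58/4491 - 278*1/1050 = -58/4491 - 139/525 = -218233/785925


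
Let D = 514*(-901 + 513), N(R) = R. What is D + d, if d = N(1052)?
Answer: -198380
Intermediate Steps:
d = 1052
D = -199432 (D = 514*(-388) = -199432)
D + d = -199432 + 1052 = -198380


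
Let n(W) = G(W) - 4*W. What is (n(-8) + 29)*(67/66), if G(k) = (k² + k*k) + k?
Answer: 12127/66 ≈ 183.74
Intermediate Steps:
G(k) = k + 2*k² (G(k) = (k² + k²) + k = 2*k² + k = k + 2*k²)
n(W) = -4*W + W*(1 + 2*W) (n(W) = W*(1 + 2*W) - 4*W = -4*W + W*(1 + 2*W))
(n(-8) + 29)*(67/66) = (-8*(-3 + 2*(-8)) + 29)*(67/66) = (-8*(-3 - 16) + 29)*(67*(1/66)) = (-8*(-19) + 29)*(67/66) = (152 + 29)*(67/66) = 181*(67/66) = 12127/66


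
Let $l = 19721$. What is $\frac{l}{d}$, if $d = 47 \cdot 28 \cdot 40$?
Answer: $\frac{19721}{52640} \approx 0.37464$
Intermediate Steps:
$d = 52640$ ($d = 1316 \cdot 40 = 52640$)
$\frac{l}{d} = \frac{19721}{52640}$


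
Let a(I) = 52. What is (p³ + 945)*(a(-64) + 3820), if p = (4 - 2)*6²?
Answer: 1448875296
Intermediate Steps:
p = 72 (p = 2*36 = 72)
(p³ + 945)*(a(-64) + 3820) = (72³ + 945)*(52 + 3820) = (373248 + 945)*3872 = 374193*3872 = 1448875296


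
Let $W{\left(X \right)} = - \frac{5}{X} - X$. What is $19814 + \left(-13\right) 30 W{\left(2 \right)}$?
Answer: $21569$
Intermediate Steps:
$W{\left(X \right)} = - X - \frac{5}{X}$
$19814 + \left(-13\right) 30 W{\left(2 \right)} = 19814 + \left(-13\right) 30 \left(\left(-1\right) 2 - \frac{5}{2}\right) = 19814 - 390 \left(-2 - \frac{5}{2}\right) = 19814 - -1755 = 19814 + 1755 = 21569$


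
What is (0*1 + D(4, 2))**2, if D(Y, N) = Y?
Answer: 16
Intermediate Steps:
(0*1 + D(4, 2))**2 = (0*1 + 4)**2 = (0 + 4)**2 = 4**2 = 16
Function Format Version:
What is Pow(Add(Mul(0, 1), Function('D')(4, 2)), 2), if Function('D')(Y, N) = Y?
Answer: 16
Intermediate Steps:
Pow(Add(Mul(0, 1), Function('D')(4, 2)), 2) = Pow(Add(Mul(0, 1), 4), 2) = Pow(Add(0, 4), 2) = Pow(4, 2) = 16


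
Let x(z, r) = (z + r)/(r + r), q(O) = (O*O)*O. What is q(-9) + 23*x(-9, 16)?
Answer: -23167/32 ≈ -723.97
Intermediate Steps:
q(O) = O**3 (q(O) = O**2*O = O**3)
x(z, r) = (r + z)/(2*r) (x(z, r) = (r + z)/((2*r)) = (r + z)*(1/(2*r)) = (r + z)/(2*r))
q(-9) + 23*x(-9, 16) = (-9)**3 + 23*((1/2)*(16 - 9)/16) = -729 + 23*((1/2)*(1/16)*7) = -729 + 23*(7/32) = -729 + 161/32 = -23167/32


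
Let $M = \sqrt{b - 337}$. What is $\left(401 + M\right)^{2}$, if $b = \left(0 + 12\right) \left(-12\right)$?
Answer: $\left(401 + i \sqrt{481}\right)^{2} \approx 1.6032 \cdot 10^{5} + 17589.0 i$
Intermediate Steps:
$b = -144$ ($b = 12 \left(-12\right) = -144$)
$M = i \sqrt{481}$ ($M = \sqrt{-144 - 337} = \sqrt{-481} = i \sqrt{481} \approx 21.932 i$)
$\left(401 + M\right)^{2} = \left(401 + i \sqrt{481}\right)^{2}$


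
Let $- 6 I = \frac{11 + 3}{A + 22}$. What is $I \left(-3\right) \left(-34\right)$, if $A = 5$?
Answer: $- \frac{238}{27} \approx -8.8148$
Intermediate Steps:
$I = - \frac{7}{81}$ ($I = - \frac{\left(11 + 3\right) \frac{1}{5 + 22}}{6} = - \frac{14 \cdot \frac{1}{27}}{6} = \left(- \frac{1}{6}\right) \frac{14}{27} = - \frac{7}{81} \approx -0.08642$)
$I \left(-3\right) \left(-34\right) = \left(- \frac{7}{81}\right) \left(-3\right) \left(-34\right) = \frac{7}{27} \left(-34\right) = - \frac{238}{27}$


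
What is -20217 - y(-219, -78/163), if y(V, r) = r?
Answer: -3295293/163 ≈ -20217.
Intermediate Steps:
-20217 - y(-219, -78/163) = -20217 - (-78)/163 = -20217 - 1*(-78/163) = -20217 + 78/163 = -3295293/163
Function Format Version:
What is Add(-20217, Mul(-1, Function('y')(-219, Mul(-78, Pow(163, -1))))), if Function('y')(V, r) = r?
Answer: Rational(-3295293, 163) ≈ -20217.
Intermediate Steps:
Add(-20217, Mul(-1, Function('y')(-219, Mul(-78, Pow(163, -1))))) = Add(-20217, Mul(-1, Mul(-78, Pow(163, -1)))) = Add(-20217, Mul(-1, Mul(-78, Rational(1, 163)))) = Add(-20217, Mul(-1, Rational(-78, 163))) = Add(-20217, Rational(78, 163)) = Rational(-3295293, 163)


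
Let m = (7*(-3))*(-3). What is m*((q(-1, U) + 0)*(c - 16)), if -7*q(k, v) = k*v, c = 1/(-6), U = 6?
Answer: -873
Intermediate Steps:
c = -1/6 ≈ -0.16667
q(k, v) = -k*v/7
m = 63 (m = -21*(-3) = 63)
m*((q(-1, U) + 0)*(c - 16)) = 63*((-1/7*(-1)*6 + 0)*(-1/6 - 16)) = 63*((6/7 + 0)*(-97/6)) = 63*((6/7)*(-97/6)) = 63*(-97/7) = -873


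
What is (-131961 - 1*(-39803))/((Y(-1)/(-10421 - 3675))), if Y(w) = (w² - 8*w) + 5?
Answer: 649529584/7 ≈ 9.2790e+7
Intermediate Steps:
Y(w) = 5 + w² - 8*w
(-131961 - 1*(-39803))/((Y(-1)/(-10421 - 3675))) = (-131961 - 1*(-39803))/(((5 + (-1)² - 8*(-1))/(-10421 - 3675))) = (-131961 + 39803)/(((5 + 1 + 8)/(-14096))) = -92158/((-1/14096*14)) = -92158/(-7/7048) = -92158*(-7048/7) = 649529584/7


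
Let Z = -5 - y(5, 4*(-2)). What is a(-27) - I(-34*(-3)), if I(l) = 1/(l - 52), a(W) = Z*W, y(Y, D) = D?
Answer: -4051/50 ≈ -81.020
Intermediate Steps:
Z = 3 (Z = -5 - 4*(-2) = -5 - 1*(-8) = -5 + 8 = 3)
a(W) = 3*W
I(l) = 1/(-52 + l)
a(-27) - I(-34*(-3)) = 3*(-27) - 1/(-52 - 34*(-3)) = -81 - 1/(-52 + 102) = -81 - 1/50 = -4051/50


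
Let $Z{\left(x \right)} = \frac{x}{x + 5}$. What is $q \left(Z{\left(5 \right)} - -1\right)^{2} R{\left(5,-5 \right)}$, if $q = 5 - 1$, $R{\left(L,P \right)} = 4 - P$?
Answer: $81$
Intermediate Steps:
$q = 4$ ($q = 5 - 1 = 4$)
$Z{\left(x \right)} = \frac{x}{5 + x}$
$q \left(Z{\left(5 \right)} - -1\right)^{2} R{\left(5,-5 \right)} = 4 \left(\frac{5}{5 + 5} - -1\right)^{2} \left(4 - -5\right) = 4 \left(\frac{5}{10} + 1\right)^{2} \left(4 + 5\right) = 4 \left(5 \cdot \frac{1}{10} + 1\right)^{2} \cdot 9 = 4 \left(\frac{1}{2} + 1\right)^{2} \cdot 9 = 4 \left(\frac{3}{2}\right)^{2} \cdot 9 = 4 \cdot \frac{9}{4} \cdot 9 = 9 \cdot 9 = 81$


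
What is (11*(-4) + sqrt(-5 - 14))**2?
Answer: (44 - I*sqrt(19))**2 ≈ 1917.0 - 383.58*I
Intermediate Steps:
(11*(-4) + sqrt(-5 - 14))**2 = (-44 + sqrt(-19))**2 = (-44 + I*sqrt(19))**2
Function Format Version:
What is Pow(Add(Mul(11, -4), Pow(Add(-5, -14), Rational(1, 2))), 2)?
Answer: Pow(Add(44, Mul(-1, I, Pow(19, Rational(1, 2)))), 2) ≈ Add(1917.0, Mul(-383.58, I))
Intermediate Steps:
Pow(Add(Mul(11, -4), Pow(Add(-5, -14), Rational(1, 2))), 2) = Pow(Add(-44, Pow(-19, Rational(1, 2))), 2) = Pow(Add(-44, Mul(I, Pow(19, Rational(1, 2)))), 2)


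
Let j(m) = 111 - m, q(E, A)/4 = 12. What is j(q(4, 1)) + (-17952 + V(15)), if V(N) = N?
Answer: -17874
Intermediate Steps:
q(E, A) = 48 (q(E, A) = 4*12 = 48)
j(q(4, 1)) + (-17952 + V(15)) = (111 - 1*48) + (-17952 + 15) = (111 - 48) - 17937 = 63 - 17937 = -17874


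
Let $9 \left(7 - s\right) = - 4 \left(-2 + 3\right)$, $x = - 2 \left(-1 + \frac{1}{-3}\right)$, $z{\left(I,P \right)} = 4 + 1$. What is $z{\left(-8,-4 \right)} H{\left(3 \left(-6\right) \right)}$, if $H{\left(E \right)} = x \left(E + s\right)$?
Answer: $- \frac{3800}{27} \approx -140.74$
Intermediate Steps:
$z{\left(I,P \right)} = 5$
$x = \frac{8}{3}$ ($x = - 2 \left(-1 - \frac{1}{3}\right) = \left(-2\right) \left(- \frac{4}{3}\right) = \frac{8}{3} \approx 2.6667$)
$s = \frac{67}{9}$ ($s = 7 - \frac{\left(-4\right) \left(-2 + 3\right)}{9} = 7 - \frac{\left(-4\right) 1}{9} = 7 - - \frac{4}{9} = 7 + \frac{4}{9} = \frac{67}{9} \approx 7.4444$)
$H{\left(E \right)} = \frac{536}{27} + \frac{8 E}{3}$ ($H{\left(E \right)} = \frac{8 \left(E + \frac{67}{9}\right)}{3} = \frac{8 \left(\frac{67}{9} + E\right)}{3} = \frac{536}{27} + \frac{8 E}{3}$)
$z{\left(-8,-4 \right)} H{\left(3 \left(-6\right) \right)} = 5 \left(\frac{536}{27} + \frac{8 \cdot 3 \left(-6\right)}{3}\right) = 5 \left(\frac{536}{27} + \frac{8}{3} \left(-18\right)\right) = 5 \left(\frac{536}{27} - 48\right) = 5 \left(- \frac{760}{27}\right) = - \frac{3800}{27}$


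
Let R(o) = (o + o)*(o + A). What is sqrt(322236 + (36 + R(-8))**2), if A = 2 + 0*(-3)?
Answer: 6*sqrt(9435) ≈ 582.80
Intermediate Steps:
A = 2 (A = 2 + 0 = 2)
R(o) = 2*o*(2 + o) (R(o) = (o + o)*(o + 2) = (2*o)*(2 + o) = 2*o*(2 + o))
sqrt(322236 + (36 + R(-8))**2) = sqrt(322236 + (36 + 2*(-8)*(2 - 8))**2) = sqrt(322236 + (36 + 2*(-8)*(-6))**2) = sqrt(322236 + (36 + 96)**2) = sqrt(322236 + 132**2) = sqrt(322236 + 17424) = sqrt(339660) = 6*sqrt(9435)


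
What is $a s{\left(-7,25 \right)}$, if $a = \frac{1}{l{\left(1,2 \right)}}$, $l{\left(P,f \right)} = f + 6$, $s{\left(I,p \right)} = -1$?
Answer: $- \frac{1}{8} \approx -0.125$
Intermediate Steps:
$l{\left(P,f \right)} = 6 + f$
$a = \frac{1}{8}$ ($a = \frac{1}{6 + 2} = \frac{1}{8} \approx 0.125$)
$a s{\left(-7,25 \right)} = \frac{1}{8} \left(-1\right) = - \frac{1}{8}$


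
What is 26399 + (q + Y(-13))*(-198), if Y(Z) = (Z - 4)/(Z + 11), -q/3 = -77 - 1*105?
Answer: -83392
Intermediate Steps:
q = 546 (q = -3*(-77 - 1*105) = -3*(-77 - 105) = -3*(-182) = 546)
Y(Z) = (-4 + Z)/(11 + Z)
26399 + (q + Y(-13))*(-198) = 26399 + (546 + (-4 - 13)/(11 - 13))*(-198) = 26399 + (546 - 17/(-2))*(-198) = 26399 + (546 - ½*(-17))*(-198) = 26399 + (546 + 17/2)*(-198) = 26399 + (1109/2)*(-198) = 26399 - 109791 = -83392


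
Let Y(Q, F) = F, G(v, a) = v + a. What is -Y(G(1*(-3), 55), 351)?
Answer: -351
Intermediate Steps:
G(v, a) = a + v
-Y(G(1*(-3), 55), 351) = -1*351 = -351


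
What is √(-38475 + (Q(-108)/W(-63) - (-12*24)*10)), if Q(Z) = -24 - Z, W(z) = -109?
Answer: I*√422913351/109 ≈ 188.67*I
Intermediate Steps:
√(-38475 + (Q(-108)/W(-63) - (-12*24)*10)) = √(-38475 + ((-24 - 1*(-108))/(-109) - (-12*24)*10)) = √(-38475 + ((-24 + 108)*(-1/109) - (-288)*10)) = √(-38475 + (84*(-1/109) - 1*(-2880))) = √(-38475 + (-84/109 + 2880)) = √(-38475 + 313836/109) = √(-3879939/109) = I*√422913351/109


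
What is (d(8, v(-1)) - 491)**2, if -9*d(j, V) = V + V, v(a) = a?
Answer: 19509889/81 ≈ 2.4086e+5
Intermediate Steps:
d(j, V) = -2*V/9 (d(j, V) = -(V + V)/9 = -2*V/9)
(d(8, v(-1)) - 491)**2 = (-2/9*(-1) - 491)**2 = (2/9 - 491)**2 = (-4417/9)**2 = 19509889/81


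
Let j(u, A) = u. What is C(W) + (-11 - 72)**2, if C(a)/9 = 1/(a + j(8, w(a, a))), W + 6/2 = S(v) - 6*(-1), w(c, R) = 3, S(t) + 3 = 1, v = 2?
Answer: 6890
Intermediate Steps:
S(t) = -2 (S(t) = -3 + 1 = -2)
W = 1 (W = -3 + (-2 - 6*(-1)) = -3 + (-2 + 6) = -3 + 4 = 1)
C(a) = 9/(8 + a) (C(a) = 9/(a + 8) = 9/(8 + a))
C(W) + (-11 - 72)**2 = 9/(8 + 1) + (-11 - 72)**2 = 9/9 + (-83)**2 = 9*(1/9) + 6889 = 1 + 6889 = 6890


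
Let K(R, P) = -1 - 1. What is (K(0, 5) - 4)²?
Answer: 36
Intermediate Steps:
K(R, P) = -2
(K(0, 5) - 4)² = (-2 - 4)² = (-6)² = 36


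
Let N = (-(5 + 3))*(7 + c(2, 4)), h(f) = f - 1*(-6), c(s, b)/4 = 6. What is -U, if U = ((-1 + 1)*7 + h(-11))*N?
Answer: -1240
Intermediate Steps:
c(s, b) = 24 (c(s, b) = 4*6 = 24)
h(f) = 6 + f (h(f) = f + 6 = 6 + f)
N = -248 (N = (-(5 + 3))*(7 + 24) = -1*8*31 = -8*31 = -248)
U = 1240 (U = ((-1 + 1)*7 + (6 - 11))*(-248) = (0*7 - 5)*(-248) = (0 - 5)*(-248) = -5*(-248) = 1240)
-U = -1*1240 = -1240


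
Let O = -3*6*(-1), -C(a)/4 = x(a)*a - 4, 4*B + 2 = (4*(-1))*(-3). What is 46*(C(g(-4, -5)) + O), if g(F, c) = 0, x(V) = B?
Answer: 1564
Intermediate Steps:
B = 5/2 (B = -½ + ((4*(-1))*(-3))/4 = -½ + (-4*(-3))/4 = -½ + (¼)*12 = -½ + 3 = 5/2 ≈ 2.5000)
x(V) = 5/2
C(a) = 16 - 10*a (C(a) = -4*(5*a/2 - 4) = -4*(-4 + 5*a/2) = 16 - 10*a)
O = 18 (O = -18*(-1) = 18)
46*(C(g(-4, -5)) + O) = 46*((16 - 10*0) + 18) = 46*((16 + 0) + 18) = 46*(16 + 18) = 46*34 = 1564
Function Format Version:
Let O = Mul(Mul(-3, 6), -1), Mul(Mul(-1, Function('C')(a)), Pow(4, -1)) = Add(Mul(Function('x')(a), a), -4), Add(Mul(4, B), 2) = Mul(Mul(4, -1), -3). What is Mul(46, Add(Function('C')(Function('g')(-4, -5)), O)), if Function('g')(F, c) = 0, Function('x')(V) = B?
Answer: 1564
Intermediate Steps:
B = Rational(5, 2) (B = Add(Rational(-1, 2), Mul(Rational(1, 4), Mul(Mul(4, -1), -3))) = Add(Rational(-1, 2), Mul(Rational(1, 4), Mul(-4, -3))) = Add(Rational(-1, 2), Mul(Rational(1, 4), 12)) = Add(Rational(-1, 2), 3) = Rational(5, 2) ≈ 2.5000)
Function('x')(V) = Rational(5, 2)
Function('C')(a) = Add(16, Mul(-10, a)) (Function('C')(a) = Mul(-4, Add(Mul(Rational(5, 2), a), -4)) = Mul(-4, Add(-4, Mul(Rational(5, 2), a))) = Add(16, Mul(-10, a)))
O = 18 (O = Mul(-18, -1) = 18)
Mul(46, Add(Function('C')(Function('g')(-4, -5)), O)) = Mul(46, Add(Add(16, Mul(-10, 0)), 18)) = Mul(46, Add(Add(16, 0), 18)) = Mul(46, Add(16, 18)) = Mul(46, 34) = 1564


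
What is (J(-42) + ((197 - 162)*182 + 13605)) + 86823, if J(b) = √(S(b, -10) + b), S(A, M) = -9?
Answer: 106798 + I*√51 ≈ 1.068e+5 + 7.1414*I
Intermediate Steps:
J(b) = √(-9 + b)
(J(-42) + ((197 - 162)*182 + 13605)) + 86823 = (√(-9 - 42) + ((197 - 162)*182 + 13605)) + 86823 = (√(-51) + (35*182 + 13605)) + 86823 = (I*√51 + (6370 + 13605)) + 86823 = (I*√51 + 19975) + 86823 = (19975 + I*√51) + 86823 = 106798 + I*√51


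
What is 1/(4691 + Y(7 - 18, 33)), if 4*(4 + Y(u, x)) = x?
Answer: 4/18781 ≈ 0.00021298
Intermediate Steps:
Y(u, x) = -4 + x/4
1/(4691 + Y(7 - 18, 33)) = 1/(4691 + (-4 + (¼)*33)) = 1/(4691 + (-4 + 33/4)) = 1/(4691 + 17/4) = 1/(18781/4) = 4/18781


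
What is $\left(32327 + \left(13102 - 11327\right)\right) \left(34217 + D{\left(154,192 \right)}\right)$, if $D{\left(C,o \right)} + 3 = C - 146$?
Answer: $1167038644$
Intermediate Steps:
$D{\left(C,o \right)} = -149 + C$ ($D{\left(C,o \right)} = -3 + \left(C - 146\right) = -3 + \left(-146 + C\right) = -149 + C$)
$\left(32327 + \left(13102 - 11327\right)\right) \left(34217 + D{\left(154,192 \right)}\right) = \left(32327 + \left(13102 - 11327\right)\right) \left(34217 + \left(-149 + 154\right)\right) = \left(32327 + \left(13102 - 11327\right)\right) \left(34217 + 5\right) = \left(32327 + 1775\right) 34222 = 34102 \cdot 34222 = 1167038644$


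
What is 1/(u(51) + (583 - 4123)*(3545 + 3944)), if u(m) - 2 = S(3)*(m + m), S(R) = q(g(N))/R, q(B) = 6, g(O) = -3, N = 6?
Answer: -1/26510854 ≈ -3.7720e-8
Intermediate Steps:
S(R) = 6/R
u(m) = 2 + 4*m (u(m) = 2 + (6/3)*(m + m) = 2 + (6*(⅓))*(2*m) = 2 + 2*(2*m) = 2 + 4*m)
1/(u(51) + (583 - 4123)*(3545 + 3944)) = 1/((2 + 4*51) + (583 - 4123)*(3545 + 3944)) = 1/((2 + 204) - 3540*7489) = 1/(206 - 26511060) = 1/(-26510854) = -1/26510854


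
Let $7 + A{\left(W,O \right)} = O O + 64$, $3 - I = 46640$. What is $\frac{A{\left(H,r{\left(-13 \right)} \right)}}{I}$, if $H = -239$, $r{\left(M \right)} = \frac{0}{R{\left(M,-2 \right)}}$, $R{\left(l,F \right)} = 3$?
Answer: $- \frac{57}{46637} \approx -0.0012222$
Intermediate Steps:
$I = -46637$ ($I = 3 - 46640 = -46637$)
$r{\left(M \right)} = 0$ ($r{\left(M \right)} = \frac{0}{3} = 0 \cdot \frac{1}{3} = 0$)
$A{\left(W,O \right)} = 57 + O^{2}$ ($A{\left(W,O \right)} = -7 + \left(O O + 64\right) = -7 + \left(O^{2} + 64\right) = -7 + \left(64 + O^{2}\right) = 57 + O^{2}$)
$\frac{A{\left(H,r{\left(-13 \right)} \right)}}{I} = \frac{57 + 0^{2}}{-46637} = \left(57 + 0\right) \left(- \frac{1}{46637}\right) = 57 \left(- \frac{1}{46637}\right) = - \frac{57}{46637}$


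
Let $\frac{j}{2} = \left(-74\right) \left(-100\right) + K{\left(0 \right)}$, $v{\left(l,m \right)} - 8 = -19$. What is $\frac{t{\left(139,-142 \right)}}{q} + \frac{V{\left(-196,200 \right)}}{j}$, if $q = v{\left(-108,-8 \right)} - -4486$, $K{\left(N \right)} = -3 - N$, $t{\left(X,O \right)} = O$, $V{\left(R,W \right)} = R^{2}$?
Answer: $\frac{84905426}{33101575} \approx 2.565$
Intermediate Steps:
$v{\left(l,m \right)} = -11$ ($v{\left(l,m \right)} = 8 - 19 = -11$)
$q = 4475$ ($q = -11 - -4486 = -11 + 4486 = 4475$)
$j = 14794$ ($j = 2 \left(\left(-74\right) \left(-100\right) - 3\right) = 2 \left(7400 + \left(-3 + 0\right)\right) = 2 \left(7400 - 3\right) = 2 \cdot 7397 = 14794$)
$\frac{t{\left(139,-142 \right)}}{q} + \frac{V{\left(-196,200 \right)}}{j} = - \frac{142}{4475} + \frac{\left(-196\right)^{2}}{14794} = \left(-142\right) \frac{1}{4475} + 38416 \cdot \frac{1}{14794} = - \frac{142}{4475} + \frac{19208}{7397} = \frac{84905426}{33101575}$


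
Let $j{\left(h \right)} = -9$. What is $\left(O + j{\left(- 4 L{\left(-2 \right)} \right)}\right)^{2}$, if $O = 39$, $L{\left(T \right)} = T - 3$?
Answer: $900$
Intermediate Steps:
$L{\left(T \right)} = -3 + T$ ($L{\left(T \right)} = T - 3 = -3 + T$)
$\left(O + j{\left(- 4 L{\left(-2 \right)} \right)}\right)^{2} = \left(39 - 9\right)^{2} = 30^{2} = 900$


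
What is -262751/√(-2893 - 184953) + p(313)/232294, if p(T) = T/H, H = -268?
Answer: -313/62254792 + 262751*I*√187846/187846 ≈ -5.0277e-6 + 606.24*I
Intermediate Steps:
p(T) = -T/268 (p(T) = T/(-268) = T*(-1/268) = -T/268)
-262751/√(-2893 - 184953) + p(313)/232294 = -262751/√(-2893 - 184953) - 1/268*313/232294 = -262751*(-I*√187846/187846) - 313/268*1/232294 = -262751*(-I*√187846/187846) - 313/62254792 = -(-262751)*I*√187846/187846 - 313/62254792 = 262751*I*√187846/187846 - 313/62254792 = -313/62254792 + 262751*I*√187846/187846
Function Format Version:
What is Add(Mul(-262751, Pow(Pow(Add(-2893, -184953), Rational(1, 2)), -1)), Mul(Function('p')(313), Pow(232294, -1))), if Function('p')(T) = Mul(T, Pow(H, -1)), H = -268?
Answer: Add(Rational(-313, 62254792), Mul(Rational(262751, 187846), I, Pow(187846, Rational(1, 2)))) ≈ Add(-5.0277e-6, Mul(606.24, I))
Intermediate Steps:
Function('p')(T) = Mul(Rational(-1, 268), T) (Function('p')(T) = Mul(T, Pow(-268, -1)) = Mul(T, Rational(-1, 268)) = Mul(Rational(-1, 268), T))
Add(Mul(-262751, Pow(Pow(Add(-2893, -184953), Rational(1, 2)), -1)), Mul(Function('p')(313), Pow(232294, -1))) = Add(Mul(-262751, Pow(Pow(Add(-2893, -184953), Rational(1, 2)), -1)), Mul(Mul(Rational(-1, 268), 313), Pow(232294, -1))) = Add(Mul(-262751, Pow(Pow(-187846, Rational(1, 2)), -1)), Mul(Rational(-313, 268), Rational(1, 232294))) = Add(Mul(-262751, Pow(Mul(I, Pow(187846, Rational(1, 2))), -1)), Rational(-313, 62254792)) = Add(Mul(-262751, Mul(Rational(-1, 187846), I, Pow(187846, Rational(1, 2)))), Rational(-313, 62254792)) = Add(Mul(Rational(262751, 187846), I, Pow(187846, Rational(1, 2))), Rational(-313, 62254792)) = Add(Rational(-313, 62254792), Mul(Rational(262751, 187846), I, Pow(187846, Rational(1, 2))))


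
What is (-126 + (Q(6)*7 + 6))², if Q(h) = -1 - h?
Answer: 28561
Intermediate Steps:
(-126 + (Q(6)*7 + 6))² = (-126 + ((-1 - 1*6)*7 + 6))² = (-126 + ((-1 - 6)*7 + 6))² = (-126 + (-7*7 + 6))² = (-126 + (-49 + 6))² = (-126 - 43)² = (-169)² = 28561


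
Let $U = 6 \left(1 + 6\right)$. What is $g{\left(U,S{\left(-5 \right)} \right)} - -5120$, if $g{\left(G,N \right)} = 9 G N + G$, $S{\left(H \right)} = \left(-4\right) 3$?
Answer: $626$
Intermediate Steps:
$S{\left(H \right)} = -12$
$U = 42$ ($U = 6 \cdot 7 = 42$)
$g{\left(G,N \right)} = G + 9 G N$ ($g{\left(G,N \right)} = 9 G N + G = G + 9 G N$)
$g{\left(U,S{\left(-5 \right)} \right)} - -5120 = 42 \left(1 + 9 \left(-12\right)\right) - -5120 = 42 \left(1 - 108\right) + 5120 = 42 \left(-107\right) + 5120 = -4494 + 5120 = 626$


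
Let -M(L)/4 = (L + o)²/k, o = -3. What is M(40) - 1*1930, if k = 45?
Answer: -92326/45 ≈ -2051.7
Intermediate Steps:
M(L) = -4*(-3 + L)²/45 (M(L) = -4*(L - 3)²/45 = -4*(-3 + L)²/45)
M(40) - 1*1930 = -4*(-3 + 40)²/45 - 1*1930 = -4/45*37² - 1930 = -4/45*1369 - 1930 = -5476/45 - 1930 = -92326/45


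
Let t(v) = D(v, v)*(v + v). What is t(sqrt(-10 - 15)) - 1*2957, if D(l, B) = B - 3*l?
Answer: -2857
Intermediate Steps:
t(v) = -4*v**2 (t(v) = (v - 3*v)*(v + v) = (-2*v)*(2*v) = -4*v**2)
t(sqrt(-10 - 15)) - 1*2957 = -4*(sqrt(-10 - 15))**2 - 1*2957 = -4*(sqrt(-25))**2 - 2957 = -4*(5*I)**2 - 2957 = -4*(-25) - 2957 = 100 - 2957 = -2857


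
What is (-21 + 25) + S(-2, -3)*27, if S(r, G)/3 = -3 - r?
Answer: -77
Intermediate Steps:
S(r, G) = -9 - 3*r (S(r, G) = 3*(-3 - r) = -9 - 3*r)
(-21 + 25) + S(-2, -3)*27 = (-21 + 25) + (-9 - 3*(-2))*27 = 4 + (-9 + 6)*27 = 4 - 3*27 = 4 - 81 = -77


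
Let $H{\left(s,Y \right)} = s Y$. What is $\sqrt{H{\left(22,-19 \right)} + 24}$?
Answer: $i \sqrt{394} \approx 19.849 i$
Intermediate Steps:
$H{\left(s,Y \right)} = Y s$
$\sqrt{H{\left(22,-19 \right)} + 24} = \sqrt{\left(-19\right) 22 + 24} = \sqrt{-418 + 24} = \sqrt{-394} = i \sqrt{394}$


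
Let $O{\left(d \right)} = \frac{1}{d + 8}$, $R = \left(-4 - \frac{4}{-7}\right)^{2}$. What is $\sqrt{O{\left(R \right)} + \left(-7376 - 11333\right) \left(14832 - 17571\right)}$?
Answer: $\frac{\sqrt{99208289234}}{44} \approx 7158.5$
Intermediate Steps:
$R = \frac{576}{49}$ ($R = \left(-4 - - \frac{4}{7}\right)^{2} = \left(-4 + \frac{4}{7}\right)^{2} = \left(- \frac{24}{7}\right)^{2} = \frac{576}{49} \approx 11.755$)
$O{\left(d \right)} = \frac{1}{8 + d}$
$\sqrt{O{\left(R \right)} + \left(-7376 - 11333\right) \left(14832 - 17571\right)} = \sqrt{\frac{1}{8 + \frac{576}{49}} + \left(-7376 - 11333\right) \left(14832 - 17571\right)} = \sqrt{\frac{1}{\frac{968}{49}} - -51243951} = \sqrt{\frac{49}{968} + 51243951} = \sqrt{\frac{49604144617}{968}} = \frac{\sqrt{99208289234}}{44}$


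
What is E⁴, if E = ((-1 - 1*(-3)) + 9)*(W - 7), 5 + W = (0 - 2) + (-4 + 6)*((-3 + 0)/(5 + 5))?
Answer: 415778646481/625 ≈ 6.6525e+8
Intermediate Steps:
W = -38/5 (W = -5 + ((0 - 2) + (-4 + 6)*((-3 + 0)/(5 + 5))) = -5 + (-2 + 2*(-3/10)) = -5 + (-2 - ⅗) = -5 - 13/5 = -38/5 ≈ -7.6000)
E = -803/5 (E = ((-1 - 1*(-3)) + 9)*(-38/5 - 7) = ((-1 + 3) + 9)*(-73/5) = (2 + 9)*(-73/5) = 11*(-73/5) = -803/5 ≈ -160.60)
E⁴ = (-803/5)⁴ = 415778646481/625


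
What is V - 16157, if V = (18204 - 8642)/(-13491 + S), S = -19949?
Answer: -270149821/16720 ≈ -16157.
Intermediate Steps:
V = -4781/16720 (V = (18204 - 8642)/(-13491 - 19949) = 9562/(-33440) = 9562*(-1/33440) = -4781/16720 ≈ -0.28594)
V - 16157 = -4781/16720 - 16157 = -270149821/16720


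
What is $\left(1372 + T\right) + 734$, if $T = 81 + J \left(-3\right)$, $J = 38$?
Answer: $2073$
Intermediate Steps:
$T = -33$ ($T = 81 + 38 \left(-3\right) = 81 - 114 = -33$)
$\left(1372 + T\right) + 734 = \left(1372 - 33\right) + 734 = 1339 + 734 = 2073$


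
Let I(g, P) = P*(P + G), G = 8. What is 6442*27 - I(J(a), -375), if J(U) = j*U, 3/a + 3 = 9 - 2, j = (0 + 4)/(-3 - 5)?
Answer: 36309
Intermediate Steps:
j = -½ (j = 4/(-8) = 4*(-⅛) = -½ ≈ -0.50000)
a = ¾ (a = 3/(-3 + (9 - 2)) = 3/(-3 + 7) = 3/4 = 3*(¼) = ¾ ≈ 0.75000)
J(U) = -U/2
I(g, P) = P*(8 + P) (I(g, P) = P*(P + 8) = P*(8 + P))
6442*27 - I(J(a), -375) = 6442*27 - (-375)*(8 - 375) = 173934 - (-375)*(-367) = 173934 - 1*137625 = 173934 - 137625 = 36309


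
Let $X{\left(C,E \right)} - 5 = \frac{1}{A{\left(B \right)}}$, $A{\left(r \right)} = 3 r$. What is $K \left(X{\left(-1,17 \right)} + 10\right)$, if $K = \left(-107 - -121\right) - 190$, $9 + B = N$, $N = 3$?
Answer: $- \frac{23672}{9} \approx -2630.2$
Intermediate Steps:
$B = -6$ ($B = -9 + 3 = -6$)
$X{\left(C,E \right)} = \frac{89}{18}$ ($X{\left(C,E \right)} = 5 + \frac{1}{3 \left(-6\right)} = 5 + \frac{1}{-18} = 5 - \frac{1}{18} = \frac{89}{18}$)
$K = -176$ ($K = \left(-107 + 121\right) - 190 = 14 - 190 = -176$)
$K \left(X{\left(-1,17 \right)} + 10\right) = - 176 \left(\frac{89}{18} + 10\right) = \left(-176\right) \frac{269}{18} = - \frac{23672}{9}$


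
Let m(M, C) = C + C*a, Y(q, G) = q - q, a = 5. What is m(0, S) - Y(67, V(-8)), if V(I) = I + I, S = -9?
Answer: -54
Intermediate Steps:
V(I) = 2*I
Y(q, G) = 0
m(M, C) = 6*C (m(M, C) = C + C*5 = C + 5*C = 6*C)
m(0, S) - Y(67, V(-8)) = 6*(-9) - 1*0 = -54 + 0 = -54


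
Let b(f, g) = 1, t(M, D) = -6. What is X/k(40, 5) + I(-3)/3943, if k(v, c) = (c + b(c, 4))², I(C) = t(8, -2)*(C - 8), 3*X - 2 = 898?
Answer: 98773/11829 ≈ 8.3501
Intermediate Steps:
X = 300 (X = ⅔ + (⅓)*898 = ⅔ + 898/3 = 300)
I(C) = 48 - 6*C (I(C) = -6*(C - 8) = -6*(-8 + C) = 48 - 6*C)
k(v, c) = (1 + c)² (k(v, c) = (c + 1)² = (1 + c)²)
X/k(40, 5) + I(-3)/3943 = 300/((1 + 5)²) + (48 - 6*(-3))/3943 = 300/(6²) + (48 + 18)*(1/3943) = 300/36 + 66*(1/3943) = 300*(1/36) + 66/3943 = 25/3 + 66/3943 = 98773/11829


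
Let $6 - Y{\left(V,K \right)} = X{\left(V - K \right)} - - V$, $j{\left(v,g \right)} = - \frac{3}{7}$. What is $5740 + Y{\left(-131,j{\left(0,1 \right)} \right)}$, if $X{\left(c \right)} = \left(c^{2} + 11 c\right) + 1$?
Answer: $- \frac{477094}{49} \approx -9736.6$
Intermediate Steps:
$j{\left(v,g \right)} = - \frac{3}{7}$ ($j{\left(v,g \right)} = \left(-3\right) \frac{1}{7} = - \frac{3}{7}$)
$X{\left(c \right)} = 1 + c^{2} + 11 c$
$Y{\left(V,K \right)} = 5 - \left(V - K\right)^{2} - 12 V + 11 K$ ($Y{\left(V,K \right)} = 6 - \left(\left(1 + \left(V - K\right)^{2} + 11 \left(V - K\right)\right) - - V\right) = 6 - \left(\left(1 + \left(V - K\right)^{2} - \left(- 11 V + 11 K\right)\right) + V\right) = 6 - \left(\left(1 + \left(V - K\right)^{2} - 11 K + 11 V\right) + V\right) = 6 - \left(1 + \left(V - K\right)^{2} - 11 K + 12 V\right) = 5 - \left(V - K\right)^{2} - 12 V + 11 K$)
$5740 + Y{\left(-131,j{\left(0,1 \right)} \right)} = 5740 + \left(5 - \left(- \frac{3}{7} - -131\right)^{2} - -1572 + 11 \left(- \frac{3}{7}\right)\right) = 5740 + \left(5 - \left(- \frac{3}{7} + 131\right)^{2} + 1572 - \frac{33}{7}\right) = 5740 + \left(5 - \left(\frac{914}{7}\right)^{2} + 1572 - \frac{33}{7}\right) = 5740 + \left(5 - \frac{835396}{49} + 1572 - \frac{33}{7}\right) = 5740 - \frac{758354}{49} = - \frac{477094}{49}$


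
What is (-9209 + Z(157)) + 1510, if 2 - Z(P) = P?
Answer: -7854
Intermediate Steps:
Z(P) = 2 - P
(-9209 + Z(157)) + 1510 = (-9209 + (2 - 1*157)) + 1510 = (-9209 + (2 - 157)) + 1510 = (-9209 - 155) + 1510 = -9364 + 1510 = -7854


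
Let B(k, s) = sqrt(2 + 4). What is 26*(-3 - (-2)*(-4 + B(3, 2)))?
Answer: -286 + 52*sqrt(6) ≈ -158.63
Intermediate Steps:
B(k, s) = sqrt(6)
26*(-3 - (-2)*(-4 + B(3, 2))) = 26*(-3 - (-2)*(-4 + sqrt(6))) = 26*(-3 - (8 - 2*sqrt(6))) = 26*(-3 + (-8 + 2*sqrt(6))) = 26*(-11 + 2*sqrt(6)) = -286 + 52*sqrt(6)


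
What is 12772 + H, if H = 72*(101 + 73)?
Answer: 25300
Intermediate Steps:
H = 12528 (H = 72*174 = 12528)
12772 + H = 12772 + 12528 = 25300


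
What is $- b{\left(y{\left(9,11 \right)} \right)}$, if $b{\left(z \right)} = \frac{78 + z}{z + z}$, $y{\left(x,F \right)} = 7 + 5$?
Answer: $- \frac{15}{4} \approx -3.75$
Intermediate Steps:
$y{\left(x,F \right)} = 12$
$b{\left(z \right)} = \frac{78 + z}{2 z}$
$- b{\left(y{\left(9,11 \right)} \right)} = - \frac{78 + 12}{2 \cdot 12} = - \frac{90}{2 \cdot 12} = \left(-1\right) \frac{15}{4} = - \frac{15}{4}$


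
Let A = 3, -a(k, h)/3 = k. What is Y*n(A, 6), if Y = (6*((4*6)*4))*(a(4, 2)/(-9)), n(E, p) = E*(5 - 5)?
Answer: 0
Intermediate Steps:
a(k, h) = -3*k
n(E, p) = 0 (n(E, p) = E*0 = 0)
Y = 768 (Y = (6*((4*6)*4))*(-3*4/(-9)) = (6*(24*4))*(-12*(-⅑)) = (6*96)*(4/3) = 576*(4/3) = 768)
Y*n(A, 6) = 768*0 = 0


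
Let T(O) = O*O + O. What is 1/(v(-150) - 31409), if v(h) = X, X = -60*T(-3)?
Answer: -1/31769 ≈ -3.1477e-5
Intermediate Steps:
T(O) = O + O² (T(O) = O² + O = O + O²)
X = -360 (X = -(-180)*(1 - 3) = -(-180)*(-2) = -60*6 = -360)
v(h) = -360
1/(v(-150) - 31409) = 1/(-360 - 31409) = 1/(-31769) = -1/31769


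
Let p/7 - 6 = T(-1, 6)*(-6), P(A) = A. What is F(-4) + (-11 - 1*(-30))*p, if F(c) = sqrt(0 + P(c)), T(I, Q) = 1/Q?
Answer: 665 + 2*I ≈ 665.0 + 2.0*I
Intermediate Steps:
F(c) = sqrt(c) (F(c) = sqrt(0 + c) = sqrt(c))
p = 35 (p = 42 + 7*(-6/6) = 42 + 7*((1/6)*(-6)) = 42 + 7*(-1) = 42 - 7 = 35)
F(-4) + (-11 - 1*(-30))*p = sqrt(-4) + (-11 - 1*(-30))*35 = 2*I + (-11 + 30)*35 = 2*I + 19*35 = 2*I + 665 = 665 + 2*I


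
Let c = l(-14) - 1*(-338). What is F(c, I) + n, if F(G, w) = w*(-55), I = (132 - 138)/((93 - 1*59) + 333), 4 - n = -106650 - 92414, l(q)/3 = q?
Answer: 73058286/367 ≈ 1.9907e+5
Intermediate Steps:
l(q) = 3*q
n = 199068 (n = 4 - (-106650 - 92414) = 4 - 1*(-199064) = 4 + 199064 = 199068)
c = 296 (c = 3*(-14) - 1*(-338) = -42 + 338 = 296)
I = -6/367 (I = -6/((93 - 59) + 333) = -6/(34 + 333) = -6/367 ≈ -0.016349)
F(G, w) = -55*w
F(c, I) + n = -55*(-6/367) + 199068 = 330/367 + 199068 = 73058286/367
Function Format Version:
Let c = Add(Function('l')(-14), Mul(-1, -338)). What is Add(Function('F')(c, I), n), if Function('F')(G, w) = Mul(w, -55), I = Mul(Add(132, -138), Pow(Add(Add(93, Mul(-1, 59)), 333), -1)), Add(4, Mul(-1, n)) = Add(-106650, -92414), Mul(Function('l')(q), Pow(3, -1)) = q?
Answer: Rational(73058286, 367) ≈ 1.9907e+5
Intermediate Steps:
Function('l')(q) = Mul(3, q)
n = 199068 (n = Add(4, Mul(-1, Add(-106650, -92414))) = Add(4, Mul(-1, -199064)) = Add(4, 199064) = 199068)
c = 296 (c = Add(Mul(3, -14), Mul(-1, -338)) = Add(-42, 338) = 296)
I = Rational(-6, 367) (I = Mul(-6, Pow(Add(Add(93, -59), 333), -1)) = Mul(-6, Pow(Add(34, 333), -1)) = Mul(-6, Pow(367, -1)) = Mul(-6, Rational(1, 367)) = Rational(-6, 367) ≈ -0.016349)
Function('F')(G, w) = Mul(-55, w)
Add(Function('F')(c, I), n) = Add(Mul(-55, Rational(-6, 367)), 199068) = Add(Rational(330, 367), 199068) = Rational(73058286, 367)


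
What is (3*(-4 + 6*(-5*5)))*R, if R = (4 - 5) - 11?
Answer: 5544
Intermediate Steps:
R = -12 (R = -1 - 11 = -12)
(3*(-4 + 6*(-5*5)))*R = (3*(-4 + 6*(-5*5)))*(-12) = (3*(-4 + 6*(-25)))*(-12) = (3*(-4 - 150))*(-12) = (3*(-154))*(-12) = -462*(-12) = 5544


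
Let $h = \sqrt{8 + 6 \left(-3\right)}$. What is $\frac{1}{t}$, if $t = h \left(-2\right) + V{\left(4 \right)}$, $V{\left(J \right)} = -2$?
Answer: $\frac{i}{2 \left(\sqrt{10} - i\right)} \approx -0.045455 + 0.14374 i$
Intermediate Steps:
$h = i \sqrt{10}$ ($h = \sqrt{8 - 18} = \sqrt{-10} = i \sqrt{10} \approx 3.1623 i$)
$t = -2 - 2 i \sqrt{10}$ ($t = i \sqrt{10} \left(-2\right) - 2 = - 2 i \sqrt{10} - 2 = -2 - 2 i \sqrt{10} \approx -2.0 - 6.3246 i$)
$\frac{1}{t} = \frac{1}{-2 - 2 i \sqrt{10}}$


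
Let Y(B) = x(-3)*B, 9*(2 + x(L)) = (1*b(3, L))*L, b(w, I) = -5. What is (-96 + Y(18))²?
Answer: 10404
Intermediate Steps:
x(L) = -2 - 5*L/9 (x(L) = -2 + ((1*(-5))*L)/9 = -2 + (-5*L)/9 = -2 - 5*L/9)
Y(B) = -B/3 (Y(B) = (-2 - 5/9*(-3))*B = (-2 + 5/3)*B = -B/3)
(-96 + Y(18))² = (-96 - ⅓*18)² = (-96 - 6)² = (-102)² = 10404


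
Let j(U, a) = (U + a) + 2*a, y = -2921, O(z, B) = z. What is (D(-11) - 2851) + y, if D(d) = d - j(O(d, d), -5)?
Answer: -5757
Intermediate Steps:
j(U, a) = U + 3*a
D(d) = 15 (D(d) = d - (d + 3*(-5)) = d - (d - 15) = d - (-15 + d) = d + (15 - d) = 15)
(D(-11) - 2851) + y = (15 - 2851) - 2921 = -2836 - 2921 = -5757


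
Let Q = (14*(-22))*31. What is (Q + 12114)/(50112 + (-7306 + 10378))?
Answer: 1283/26592 ≈ 0.048248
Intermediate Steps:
Q = -9548 (Q = -308*31 = -9548)
(Q + 12114)/(50112 + (-7306 + 10378)) = (-9548 + 12114)/(50112 + (-7306 + 10378)) = 2566/(50112 + 3072) = 2566/53184 = 2566*(1/53184) = 1283/26592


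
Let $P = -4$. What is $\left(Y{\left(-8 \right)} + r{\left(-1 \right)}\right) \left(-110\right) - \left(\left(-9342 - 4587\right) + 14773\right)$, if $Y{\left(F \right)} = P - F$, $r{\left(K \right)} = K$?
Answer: $-1174$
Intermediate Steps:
$Y{\left(F \right)} = -4 - F$
$\left(Y{\left(-8 \right)} + r{\left(-1 \right)}\right) \left(-110\right) - \left(\left(-9342 - 4587\right) + 14773\right) = \left(\left(-4 - -8\right) - 1\right) \left(-110\right) - \left(\left(-9342 - 4587\right) + 14773\right) = \left(\left(-4 + 8\right) - 1\right) \left(-110\right) - \left(-13929 + 14773\right) = \left(4 - 1\right) \left(-110\right) - 844 = 3 \left(-110\right) - 844 = -330 - 844 = -1174$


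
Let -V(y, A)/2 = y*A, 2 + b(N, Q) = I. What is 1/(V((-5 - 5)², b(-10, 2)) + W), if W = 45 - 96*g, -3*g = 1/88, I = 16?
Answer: -11/30301 ≈ -0.00036302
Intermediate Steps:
b(N, Q) = 14 (b(N, Q) = -2 + 16 = 14)
g = -1/264 (g = -⅓/88 = -⅓*1/88 = -1/264 ≈ -0.0037879)
W = 499/11 (W = 45 - 96*(-1/264) = 45 + 4/11 = 499/11 ≈ 45.364)
V(y, A) = -2*A*y (V(y, A) = -2*y*A = -2*A*y)
1/(V((-5 - 5)², b(-10, 2)) + W) = 1/(-2*14*(-5 - 5)² + 499/11) = 1/(-2*14*(-10)² + 499/11) = 1/(-2*14*100 + 499/11) = 1/(-2800 + 499/11) = 1/(-30301/11) = -11/30301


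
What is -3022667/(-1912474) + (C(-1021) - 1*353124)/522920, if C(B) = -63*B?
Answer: 514144311983/500035452040 ≈ 1.0282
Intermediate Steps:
-3022667/(-1912474) + (C(-1021) - 1*353124)/522920 = -3022667/(-1912474) + (-63*(-1021) - 1*353124)/522920 = -3022667*(-1/1912474) + (64323 - 353124)*(1/522920) = 3022667/1912474 - 288801*1/522920 = 3022667/1912474 - 288801/522920 = 514144311983/500035452040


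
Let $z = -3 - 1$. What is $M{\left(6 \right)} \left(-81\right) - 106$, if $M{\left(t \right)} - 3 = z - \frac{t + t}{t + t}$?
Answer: $56$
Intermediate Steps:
$z = -4$ ($z = -3 - 1 = -4$)
$M{\left(t \right)} = -2$ ($M{\left(t \right)} = 3 - \left(4 + \frac{t + t}{t + t}\right) = 3 - \left(4 + \frac{2 t}{2 t}\right) = 3 - \left(4 + 2 t \frac{1}{2 t}\right) = 3 - 5 = -2$)
$M{\left(6 \right)} \left(-81\right) - 106 = \left(-2\right) \left(-81\right) - 106 = 162 - 106 = 56$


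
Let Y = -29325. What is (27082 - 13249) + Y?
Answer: -15492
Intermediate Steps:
(27082 - 13249) + Y = (27082 - 13249) - 29325 = 13833 - 29325 = -15492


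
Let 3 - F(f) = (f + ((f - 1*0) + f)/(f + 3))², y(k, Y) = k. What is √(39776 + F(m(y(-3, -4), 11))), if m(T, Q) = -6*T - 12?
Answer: √357527/3 ≈ 199.31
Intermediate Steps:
m(T, Q) = -12 - 6*T
F(f) = 3 - (f + 2*f/(3 + f))² (F(f) = 3 - (f + ((f - 1*0) + f)/(f + 3))² = 3 - (f + ((f + 0) + f)/(3 + f))² = 3 - (f + (f + f)/(3 + f))² = 3 - (f + (2*f)/(3 + f))² = 3 - (f + 2*f/(3 + f))²)
√(39776 + F(m(y(-3, -4), 11))) = √(39776 + (3 - (-12 - 6*(-3))²*(5 + (-12 - 6*(-3)))²/(3 + (-12 - 6*(-3)))²)) = √(39776 + (3 - (-12 + 18)²*(5 + (-12 + 18))²/(3 + (-12 + 18))²)) = √(39776 + (3 - 1*6²*(5 + 6)²/(3 + 6)²)) = √(39776 + (3 - 1*36*11²/9²)) = √(39776 + (3 - 1*36*1/81*121)) = √(39776 + (3 - 484/9)) = √(39776 - 457/9) = √(357527/9) = √357527/3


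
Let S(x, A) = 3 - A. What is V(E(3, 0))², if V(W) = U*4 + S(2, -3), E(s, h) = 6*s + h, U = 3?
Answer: 324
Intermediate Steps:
E(s, h) = h + 6*s
V(W) = 18 (V(W) = 3*4 + (3 - 1*(-3)) = 12 + (3 + 3) = 12 + 6 = 18)
V(E(3, 0))² = 18² = 324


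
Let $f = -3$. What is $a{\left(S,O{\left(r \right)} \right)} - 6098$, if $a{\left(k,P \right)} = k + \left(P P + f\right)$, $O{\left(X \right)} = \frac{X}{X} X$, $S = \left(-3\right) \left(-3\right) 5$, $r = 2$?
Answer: $-6052$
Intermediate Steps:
$S = 45$ ($S = 9 \cdot 5 = 45$)
$O{\left(X \right)} = X$ ($O{\left(X \right)} = 1 X = X$)
$a{\left(k,P \right)} = -3 + k + P^{2}$ ($a{\left(k,P \right)} = k + \left(P P - 3\right) = k + \left(P^{2} - 3\right) = k + \left(-3 + P^{2}\right) = -3 + k + P^{2}$)
$a{\left(S,O{\left(r \right)} \right)} - 6098 = \left(-3 + 45 + 2^{2}\right) - 6098 = \left(-3 + 45 + 4\right) - 6098 = 46 - 6098 = -6052$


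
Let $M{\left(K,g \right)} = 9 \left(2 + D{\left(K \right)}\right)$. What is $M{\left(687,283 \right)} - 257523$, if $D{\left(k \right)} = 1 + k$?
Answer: $-251313$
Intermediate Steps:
$M{\left(K,g \right)} = 27 + 9 K$ ($M{\left(K,g \right)} = 9 \left(2 + \left(1 + K\right)\right) = 9 \left(3 + K\right) = 27 + 9 K$)
$M{\left(687,283 \right)} - 257523 = \left(27 + 9 \cdot 687\right) - 257523 = \left(27 + 6183\right) - 257523 = 6210 - 257523 = -251313$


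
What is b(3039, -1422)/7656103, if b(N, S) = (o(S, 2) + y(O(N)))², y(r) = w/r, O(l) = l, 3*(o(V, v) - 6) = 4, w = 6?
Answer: 496933264/70708100034663 ≈ 7.0280e-6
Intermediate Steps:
o(V, v) = 22/3 (o(V, v) = 6 + (⅓)*4 = 6 + 4/3 = 22/3)
y(r) = 6/r
b(N, S) = (22/3 + 6/N)²
b(3039, -1422)/7656103 = (22/3 + 6/3039)²/7656103 = (22/3 + 6*(1/3039))²*(1/7656103) = (22/3 + 2/1013)²*(1/7656103) = (22292/3039)²*(1/7656103) = (496933264/9235521)*(1/7656103) = 496933264/70708100034663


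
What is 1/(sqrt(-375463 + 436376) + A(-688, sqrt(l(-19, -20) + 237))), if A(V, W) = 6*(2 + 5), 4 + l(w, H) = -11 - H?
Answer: -42/59149 + sqrt(60913)/59149 ≈ 0.0034625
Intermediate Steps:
l(w, H) = -15 - H (l(w, H) = -4 + (-11 - H) = -15 - H)
A(V, W) = 42 (A(V, W) = 6*7 = 42)
1/(sqrt(-375463 + 436376) + A(-688, sqrt(l(-19, -20) + 237))) = 1/(sqrt(-375463 + 436376) + 42) = 1/(sqrt(60913) + 42) = 1/(42 + sqrt(60913))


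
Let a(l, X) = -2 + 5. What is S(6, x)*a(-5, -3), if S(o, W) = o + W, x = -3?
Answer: 9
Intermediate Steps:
a(l, X) = 3
S(o, W) = W + o
S(6, x)*a(-5, -3) = (-3 + 6)*3 = 3*3 = 9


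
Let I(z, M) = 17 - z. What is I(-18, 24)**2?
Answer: 1225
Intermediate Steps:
I(-18, 24)**2 = (17 - 1*(-18))**2 = (17 + 18)**2 = 35**2 = 1225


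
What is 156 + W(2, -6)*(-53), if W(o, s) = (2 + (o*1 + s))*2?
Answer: 368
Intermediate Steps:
W(o, s) = 4 + 2*o + 2*s (W(o, s) = (2 + (o + s))*2 = (2 + o + s)*2 = 4 + 2*o + 2*s)
156 + W(2, -6)*(-53) = 156 + (4 + 2*2 + 2*(-6))*(-53) = 156 + (4 + 4 - 12)*(-53) = 156 - 4*(-53) = 156 + 212 = 368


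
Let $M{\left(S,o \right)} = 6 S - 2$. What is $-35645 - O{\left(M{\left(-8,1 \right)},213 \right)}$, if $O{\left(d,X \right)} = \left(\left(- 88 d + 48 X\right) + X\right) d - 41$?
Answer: $706246$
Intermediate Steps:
$M{\left(S,o \right)} = -2 + 6 S$
$O{\left(d,X \right)} = -41 + d \left(- 88 d + 49 X\right)$ ($O{\left(d,X \right)} = \left(- 88 d + 49 X\right) d - 41 = d \left(- 88 d + 49 X\right) - 41 = -41 + d \left(- 88 d + 49 X\right)$)
$-35645 - O{\left(M{\left(-8,1 \right)},213 \right)} = -35645 - \left(-41 - 88 \left(-2 + 6 \left(-8\right)\right)^{2} + 49 \cdot 213 \left(-2 + 6 \left(-8\right)\right)\right) = -35645 - \left(-41 - 88 \left(-2 - 48\right)^{2} + 49 \cdot 213 \left(-2 - 48\right)\right) = -35645 - \left(-41 - 88 \left(-50\right)^{2} + 49 \cdot 213 \left(-50\right)\right) = -35645 - \left(-41 - 220000 - 521850\right) = -35645 - -741891 = -35645 + 741891 = 706246$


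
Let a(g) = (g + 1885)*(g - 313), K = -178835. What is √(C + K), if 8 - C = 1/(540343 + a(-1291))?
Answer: I*√620788731809530/58919 ≈ 422.88*I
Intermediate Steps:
a(g) = (-313 + g)*(1885 + g) (a(g) = (1885 + g)*(-313 + g) = (-313 + g)*(1885 + g))
C = 3299465/412433 (C = 8 - 1/(540343 + (-590005 + (-1291)² + 1572*(-1291))) = 8 - 1/(540343 + (-590005 + 1666681 - 2029452)) = 8 - 1/(540343 - 952776) = 8 - 1/(-412433) = 8 - 1*(-1/412433) = 8 + 1/412433 = 3299465/412433 ≈ 8.0000)
√(C + K) = √(3299465/412433 - 178835) = √(-73754156090/412433) = I*√620788731809530/58919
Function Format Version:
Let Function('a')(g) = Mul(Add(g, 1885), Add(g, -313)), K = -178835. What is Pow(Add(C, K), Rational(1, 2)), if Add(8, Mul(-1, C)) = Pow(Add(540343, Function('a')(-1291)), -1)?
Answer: Mul(Rational(1, 58919), I, Pow(620788731809530, Rational(1, 2))) ≈ Mul(422.88, I)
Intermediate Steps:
Function('a')(g) = Mul(Add(-313, g), Add(1885, g)) (Function('a')(g) = Mul(Add(1885, g), Add(-313, g)) = Mul(Add(-313, g), Add(1885, g)))
C = Rational(3299465, 412433) (C = Add(8, Mul(-1, Pow(Add(540343, Add(-590005, Pow(-1291, 2), Mul(1572, -1291))), -1))) = Add(8, Mul(-1, Pow(Add(540343, Add(-590005, 1666681, -2029452)), -1))) = Add(8, Mul(-1, Pow(Add(540343, -952776), -1))) = Add(8, Mul(-1, Pow(-412433, -1))) = Add(8, Mul(-1, Rational(-1, 412433))) = Add(8, Rational(1, 412433)) = Rational(3299465, 412433) ≈ 8.0000)
Pow(Add(C, K), Rational(1, 2)) = Pow(Add(Rational(3299465, 412433), -178835), Rational(1, 2)) = Pow(Rational(-73754156090, 412433), Rational(1, 2)) = Mul(Rational(1, 58919), I, Pow(620788731809530, Rational(1, 2)))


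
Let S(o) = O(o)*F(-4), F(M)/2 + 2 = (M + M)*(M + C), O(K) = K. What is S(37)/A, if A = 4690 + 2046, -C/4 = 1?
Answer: 1147/1684 ≈ 0.68112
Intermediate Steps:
C = -4 (C = -4*1 = -4)
F(M) = -4 + 4*M*(-4 + M) (F(M) = -4 + 2*((M + M)*(M - 4)) = -4 + 2*((2*M)*(-4 + M)) = -4 + 2*(2*M*(-4 + M)) = -4 + 4*M*(-4 + M))
S(o) = 124*o (S(o) = o*(-4 - 16*(-4) + 4*(-4)²) = o*(-4 + 64 + 4*16) = o*(-4 + 64 + 64) = o*124 = 124*o)
A = 6736
S(37)/A = (124*37)/6736 = 4588*(1/6736) = 1147/1684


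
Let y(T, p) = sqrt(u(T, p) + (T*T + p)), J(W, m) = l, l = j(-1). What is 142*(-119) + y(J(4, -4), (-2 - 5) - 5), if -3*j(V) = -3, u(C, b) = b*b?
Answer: -16898 + sqrt(133) ≈ -16886.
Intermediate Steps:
u(C, b) = b**2
j(V) = 1 (j(V) = -1/3*(-3) = 1)
l = 1
J(W, m) = 1
y(T, p) = sqrt(p + T**2 + p**2) (y(T, p) = sqrt(p**2 + (T*T + p)) = sqrt(p**2 + (T**2 + p)) = sqrt(p**2 + (p + T**2)) = sqrt(p + T**2 + p**2))
142*(-119) + y(J(4, -4), (-2 - 5) - 5) = 142*(-119) + sqrt(((-2 - 5) - 5) + 1**2 + ((-2 - 5) - 5)**2) = -16898 + sqrt((-7 - 5) + 1 + (-7 - 5)**2) = -16898 + sqrt(-12 + 1 + (-12)**2) = -16898 + sqrt(-12 + 1 + 144) = -16898 + sqrt(133)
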